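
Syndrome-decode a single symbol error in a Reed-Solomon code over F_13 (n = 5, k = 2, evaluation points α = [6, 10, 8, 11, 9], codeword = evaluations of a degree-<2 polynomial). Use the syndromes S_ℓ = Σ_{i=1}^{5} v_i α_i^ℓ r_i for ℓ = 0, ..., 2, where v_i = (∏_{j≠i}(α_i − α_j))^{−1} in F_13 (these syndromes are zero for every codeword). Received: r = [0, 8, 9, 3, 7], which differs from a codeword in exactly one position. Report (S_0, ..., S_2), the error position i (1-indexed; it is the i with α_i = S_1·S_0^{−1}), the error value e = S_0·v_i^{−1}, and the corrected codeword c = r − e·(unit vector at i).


S = (11, 6, 8), error at position 2, error magnitude e = 3, c = [0, 5, 9, 3, 7].

Step 1: column multipliers v_i = (∏_{j≠i}(α_i − α_j))^{−1} mod 13.
  i = 1 (α = 6): (6−10)(6−8)(6−11)(6−9) = (−4)·(−2)·(−5)·(−3) = 120 ≡ 3, so v_1 = 3^{−1} = 9 (mod 13).
  i = 2 (α = 10): (10−6)(10−8)(10−11)(10−9) = 4·2·(−1)·1 = −8 ≡ 5, so v_2 = 5^{−1} = 8 (mod 13).
  i = 3 (α = 8): (8−6)(8−10)(8−11)(8−9) = 2·(−2)·(−3)·(−1) = −12 ≡ 1, so v_3 = 1^{−1} = 1 (mod 13).
  i = 4 (α = 11): (11−6)(11−10)(11−8)(11−9) = 5·1·3·2 = 30 ≡ 4, so v_4 = 4^{−1} = 10 (mod 13).
  i = 5 (α = 9): (9−6)(9−10)(9−8)(9−11) = 3·(−1)·1·(−2) = 6 ≡ 6, so v_5 = 6^{−1} = 11 (mod 13).
  v = [9, 8, 1, 10, 11].
Step 2: syndromes of r = [0, 8, 9, 3, 7] (all sums mod 13).
  S_0 = Σ v_i r_i = 9·0 + 8·8 + 1·9 + 10·3 + 11·7 = 180 ≡ 11.
  S_1 = Σ v_i α_i r_i = 9·6·0 + 8·10·8 + 1·8·9 + 10·11·3 + 11·9·7 = 1735 ≡ 6.
  α_i^2 mod 13 = [10, 9, 12, 4, 3].
  S_2 = Σ v_i α_i^2 r_i = 9·10·0 + 8·9·8 + 1·12·9 + 10·4·3 + 11·3·7 = 1035 ≡ 8.
  S = (11, 6, 8) ≠ 0, so r is not a codeword (an error is present).
Step 3: locate the error. For a single error e at position i, S_ℓ = v_i·e·α_i^ℓ, so α_err = S_1/S_0.
  S_0^{−1} = 11^{−1} = 6 (mod 13), so α_err = 6·6 = 36 ≡ 10 = α_2. Error position i = 2.
  Consistency check: S_2/S_1 = 8·11 = 88 ≡ 10 = α_err ✓ (single-error assumption holds).
Step 4: error magnitude e = S_0/v_2 = S_0·∏_{j≠2}(α_2 − α_j) = 11·5 = 55 ≡ 3 (mod 13).
Step 5: correct position 2: c_2 = r_2 − e = 8 − 3 ≡ 5 (mod 13). Hence c = [0, 5, 9, 3, 7].
  Check: interpolating c through the α_i gives m(x) = 12 + 11·x (degree < 2) with m(α_i) = c_i for every i, so c is indeed a codeword.


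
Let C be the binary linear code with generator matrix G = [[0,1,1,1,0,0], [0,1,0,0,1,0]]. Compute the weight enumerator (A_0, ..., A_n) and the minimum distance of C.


Weight distribution: A_0 = 1, A_2 = 1, A_3 = 2. Minimum distance d = 2.

Enumerate all 2^2 = 4 messages m ∈ F_2^2.
For each, compute codeword c = mG in F_2^6, then tally its weight.
  m = 00 → c = 000000, weight = 0.
  m = 10 → c = 011100, weight = 3.
  m = 01 → c = 010010, weight = 2.
  m = 11 → c = 001110, weight = 3.
Tally weights:
  weight 0: 1 codewords.
  weight 2: 1 codewords.
  weight 3: 2 codewords.
Minimum distance d = smallest w > 0 with A_w > 0 = 2.
Sanity: Σ A_w = 4 = 2^2 = 4 ✓.


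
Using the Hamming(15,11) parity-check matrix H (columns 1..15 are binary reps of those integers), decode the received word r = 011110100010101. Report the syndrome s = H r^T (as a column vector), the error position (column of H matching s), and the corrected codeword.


s = (1, 1, 1, 0)^T, error position = 14, corrected codeword c = 011110100010111

Compute s = H r^T mod 2 one row at a time:
  s_1 = 0 + 0 + 0 + 1 + 0 + 1 + 0 + 1 = 3 ≡ 1 (mod 2).
  s_2 = 1 + 1 + 0 + 1 + 0 + 1 + 0 + 1 = 5 ≡ 1 (mod 2).
  s_3 = 1 + 1 + 0 + 1 + 0 + 1 + 0 + 1 = 5 ≡ 1 (mod 2).
  s_4 = 0 + 1 + 1 + 1 + 0 + 1 + 1 + 1 = 6 ≡ 0 (mod 2).
s = (1, 1, 1, 0)^T — this equals column 14 of H (binary 1110), so error is at position 14.
Correct: flip bit 14 of r = 011110100010101 to get c = 011110100010111.


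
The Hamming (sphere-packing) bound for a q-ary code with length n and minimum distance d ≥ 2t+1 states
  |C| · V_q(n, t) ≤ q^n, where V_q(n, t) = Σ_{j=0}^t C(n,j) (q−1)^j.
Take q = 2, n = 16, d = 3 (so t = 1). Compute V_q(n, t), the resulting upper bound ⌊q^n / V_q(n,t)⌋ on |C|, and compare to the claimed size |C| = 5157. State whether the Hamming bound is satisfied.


V_q(n, t) = 17, q^n = 65536, Hamming bound = 3855, |C| = 5157 > bound (violated).

Step 1: Compute V_q(n, t) = Σ_{j=0}^1 C(n, j) (q−1)^j.
  j = 0: C(16,0)·(1)^0 = 1·1 = 1.
  j = 1: C(16,1)·(1)^1 = 16·1 = 16.
  V_q(n, t) = 1 + 16 = 17.
Step 2: q^n = 2^16 = 65536.
Step 3: Hamming bound ⌊q^n / V_q(n,t)⌋ = ⌊65536/17⌋ = 3855.
Step 4: Compare |C| = 5157 to 3855: violated.
The claimed |C| lies above the Hamming bound, so no 2-ary code of length 16 with d ≥ 3 can have 5157 codewords.


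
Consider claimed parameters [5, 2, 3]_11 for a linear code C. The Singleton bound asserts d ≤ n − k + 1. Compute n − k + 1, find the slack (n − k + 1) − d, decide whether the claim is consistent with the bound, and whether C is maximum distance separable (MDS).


Singleton RHS = n − k + 1 = 4, slack = 1, bound satisfied, not MDS.

Singleton bound: d ≤ n − k + 1.
Here n = 5, k = 2, so n − k + 1 = 4.
Given d = 3, check d ≤ 4: YES.
Slack = (n − k + 1) − d = 1.
The code is NOT MDS (slack = 1 > 0).
Description: the claimed parameters are [5, 2, 3]_11; such a code would be non-MDS.


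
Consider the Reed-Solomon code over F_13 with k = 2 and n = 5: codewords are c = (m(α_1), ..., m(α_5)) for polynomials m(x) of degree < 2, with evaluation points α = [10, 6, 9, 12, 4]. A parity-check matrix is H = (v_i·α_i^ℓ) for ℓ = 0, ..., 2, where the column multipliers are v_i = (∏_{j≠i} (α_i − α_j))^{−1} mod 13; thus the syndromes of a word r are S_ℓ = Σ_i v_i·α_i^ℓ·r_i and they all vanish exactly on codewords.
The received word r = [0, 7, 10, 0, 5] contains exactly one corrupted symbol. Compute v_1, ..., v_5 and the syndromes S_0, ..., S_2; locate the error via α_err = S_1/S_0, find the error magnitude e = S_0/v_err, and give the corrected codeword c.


S = (7, 5, 11), error at position 1, error magnitude e = 2, c = [11, 7, 10, 0, 5].

Step 1: column multipliers v_i = (∏_{j≠i}(α_i − α_j))^{−1} mod 13.
  i = 1 (α = 10): (10−6)(10−9)(10−12)(10−4) = 4·1·(−2)·6 = −48 ≡ 4, so v_1 = 4^{−1} = 10 (mod 13).
  i = 2 (α = 6): (6−10)(6−9)(6−12)(6−4) = (−4)·(−3)·(−6)·2 = −144 ≡ 12, so v_2 = 12^{−1} = 12 (mod 13).
  i = 3 (α = 9): (9−10)(9−6)(9−12)(9−4) = (−1)·3·(−3)·5 = 45 ≡ 6, so v_3 = 6^{−1} = 11 (mod 13).
  i = 4 (α = 12): (12−10)(12−6)(12−9)(12−4) = 2·6·3·8 = 288 ≡ 2, so v_4 = 2^{−1} = 7 (mod 13).
  i = 5 (α = 4): (4−10)(4−6)(4−9)(4−12) = (−6)·(−2)·(−5)·(−8) = 480 ≡ 12, so v_5 = 12^{−1} = 12 (mod 13).
  v = [10, 12, 11, 7, 12].
Step 2: syndromes of r = [0, 7, 10, 0, 5] (all sums mod 13).
  S_0 = Σ v_i r_i = 10·0 + 12·7 + 11·10 + 7·0 + 12·5 = 254 ≡ 7.
  S_1 = Σ v_i α_i r_i = 10·10·0 + 12·6·7 + 11·9·10 + 7·12·0 + 12·4·5 = 1734 ≡ 5.
  α_i^2 mod 13 = [9, 10, 3, 1, 3].
  S_2 = Σ v_i α_i^2 r_i = 10·9·0 + 12·10·7 + 11·3·10 + 7·1·0 + 12·3·5 = 1350 ≡ 11.
  S = (7, 5, 11) ≠ 0, so r is not a codeword (an error is present).
Step 3: locate the error. For a single error e at position i, S_ℓ = v_i·e·α_i^ℓ, so α_err = S_1/S_0.
  S_0^{−1} = 7^{−1} = 2 (mod 13), so α_err = 5·2 = 10 ≡ 10 = α_1. Error position i = 1.
  Consistency check: S_2/S_1 = 11·8 = 88 ≡ 10 = α_err ✓ (single-error assumption holds).
Step 4: error magnitude e = S_0/v_1 = S_0·∏_{j≠1}(α_1 − α_j) = 7·4 = 28 ≡ 2 (mod 13).
Step 5: correct position 1: c_1 = r_1 − e = 0 − 2 ≡ 11 (mod 13). Hence c = [11, 7, 10, 0, 5].
  Check: interpolating c through the α_i gives m(x) = 1 + 1·x (degree < 2) with m(α_i) = c_i for every i, so c is indeed a codeword.


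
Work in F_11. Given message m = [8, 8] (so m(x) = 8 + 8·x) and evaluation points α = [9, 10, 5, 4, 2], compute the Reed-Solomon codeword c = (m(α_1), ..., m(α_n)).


c = [3, 0, 4, 7, 2]

Message polynomial: m(x) = 8 + 8·x (mod 11).
For each evaluation point α_i, compute m(α_i) mod 11:
  α_1 = 9: Horner steps 8 → 3, so m(9) = 3.
  α_2 = 10: Horner steps 8 → 0, so m(10) = 0.
  α_3 = 5: Horner steps 8 → 4, so m(5) = 4.
  α_4 = 4: Horner steps 8 → 7, so m(4) = 7.
  α_5 = 2: Horner steps 8 → 2, so m(2) = 2.
Codeword c = [3, 0, 4, 7, 2] ∈ F_11^5.


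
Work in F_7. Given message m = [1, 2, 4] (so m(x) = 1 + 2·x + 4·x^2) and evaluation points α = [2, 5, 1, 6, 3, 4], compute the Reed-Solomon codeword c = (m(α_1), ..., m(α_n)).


c = [0, 6, 0, 3, 1, 3]

Message polynomial: m(x) = 1 + 2·x + 4·x^2 (mod 7).
For each evaluation point α_i, compute m(α_i) mod 7:
  α_1 = 2: Horner steps 4 → 3 → 0, so m(2) = 0.
  α_2 = 5: Horner steps 4 → 1 → 6, so m(5) = 6.
  α_3 = 1: Horner steps 4 → 6 → 0, so m(1) = 0.
  α_4 = 6: Horner steps 4 → 5 → 3, so m(6) = 3.
  α_5 = 3: Horner steps 4 → 0 → 1, so m(3) = 1.
  α_6 = 4: Horner steps 4 → 4 → 3, so m(4) = 3.
Codeword c = [0, 6, 0, 3, 1, 3] ∈ F_7^6.


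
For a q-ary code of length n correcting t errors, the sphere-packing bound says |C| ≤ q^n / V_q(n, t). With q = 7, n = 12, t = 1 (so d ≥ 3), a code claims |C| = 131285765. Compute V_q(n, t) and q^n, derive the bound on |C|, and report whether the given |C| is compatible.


V_q(n, t) = 73, q^n = 13841287201, Hamming bound = 189606673, |C| = 131285765 ≤ bound (satisfied).

Step 1: Compute V_q(n, t) = Σ_{j=0}^1 C(n, j) (q−1)^j.
  j = 0: C(12,0)·(6)^0 = 1·1 = 1.
  j = 1: C(12,1)·(6)^1 = 12·6 = 72.
  V_q(n, t) = 1 + 72 = 73.
Step 2: q^n = 7^12 = 13841287201.
Step 3: Hamming bound ⌊q^n / V_q(n,t)⌋ = ⌊13841287201/73⌋ = 189606673.
Step 4: Compare |C| = 131285765 to 189606673: satisfied.
The claimed |C| lies below the Hamming bound.


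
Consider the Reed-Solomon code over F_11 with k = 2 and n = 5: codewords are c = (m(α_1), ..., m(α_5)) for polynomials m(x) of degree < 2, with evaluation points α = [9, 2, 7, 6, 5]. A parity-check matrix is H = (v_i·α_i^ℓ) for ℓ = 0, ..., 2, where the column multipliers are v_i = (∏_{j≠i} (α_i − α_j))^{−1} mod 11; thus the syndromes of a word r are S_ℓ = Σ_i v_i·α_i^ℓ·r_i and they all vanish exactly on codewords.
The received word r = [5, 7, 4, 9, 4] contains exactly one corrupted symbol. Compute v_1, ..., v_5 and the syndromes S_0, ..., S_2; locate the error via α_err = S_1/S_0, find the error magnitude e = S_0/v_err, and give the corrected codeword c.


S = (5, 3, 4), error at position 5, error magnitude e = 1, c = [5, 7, 4, 9, 3].

Step 1: column multipliers v_i = (∏_{j≠i}(α_i − α_j))^{−1} mod 11.
  i = 1 (α = 9): (9−2)(9−7)(9−6)(9−5) = 7·2·3·4 = 168 ≡ 3, so v_1 = 3^{−1} = 4 (mod 11).
  i = 2 (α = 2): (2−9)(2−7)(2−6)(2−5) = (−7)·(−5)·(−4)·(−3) = 420 ≡ 2, so v_2 = 2^{−1} = 6 (mod 11).
  i = 3 (α = 7): (7−9)(7−2)(7−6)(7−5) = (−2)·5·1·2 = −20 ≡ 2, so v_3 = 2^{−1} = 6 (mod 11).
  i = 4 (α = 6): (6−9)(6−2)(6−7)(6−5) = (−3)·4·(−1)·1 = 12 ≡ 1, so v_4 = 1^{−1} = 1 (mod 11).
  i = 5 (α = 5): (5−9)(5−2)(5−7)(5−6) = (−4)·3·(−2)·(−1) = −24 ≡ 9, so v_5 = 9^{−1} = 5 (mod 11).
  v = [4, 6, 6, 1, 5].
Step 2: syndromes of r = [5, 7, 4, 9, 4] (all sums mod 11).
  S_0 = Σ v_i r_i = 4·5 + 6·7 + 6·4 + 1·9 + 5·4 = 115 ≡ 5.
  S_1 = Σ v_i α_i r_i = 4·9·5 + 6·2·7 + 6·7·4 + 1·6·9 + 5·5·4 = 586 ≡ 3.
  α_i^2 mod 11 = [4, 4, 5, 3, 3].
  S_2 = Σ v_i α_i^2 r_i = 4·4·5 + 6·4·7 + 6·5·4 + 1·3·9 + 5·3·4 = 455 ≡ 4.
  S = (5, 3, 4) ≠ 0, so r is not a codeword (an error is present).
Step 3: locate the error. For a single error e at position i, S_ℓ = v_i·e·α_i^ℓ, so α_err = S_1/S_0.
  S_0^{−1} = 5^{−1} = 9 (mod 11), so α_err = 3·9 = 27 ≡ 5 = α_5. Error position i = 5.
  Consistency check: S_2/S_1 = 4·4 = 16 ≡ 5 = α_err ✓ (single-error assumption holds).
Step 4: error magnitude e = S_0/v_5 = S_0·∏_{j≠5}(α_5 − α_j) = 5·9 = 45 ≡ 1 (mod 11).
Step 5: correct position 5: c_5 = r_5 − e = 4 − 1 ≡ 3 (mod 11). Hence c = [5, 7, 4, 9, 3].
  Check: interpolating c through the α_i gives m(x) = 6 + 6·x (degree < 2) with m(α_i) = c_i for every i, so c is indeed a codeword.


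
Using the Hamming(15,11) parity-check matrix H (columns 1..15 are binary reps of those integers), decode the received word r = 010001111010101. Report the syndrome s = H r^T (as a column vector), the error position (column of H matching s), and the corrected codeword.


s = (1, 0, 1, 1)^T, error position = 11, corrected codeword c = 010001111000101

Compute s = H r^T mod 2 one row at a time:
  s_1 = 1 + 1 + 0 + 1 + 0 + 1 + 0 + 1 = 5 ≡ 1 (mod 2).
  s_2 = 0 + 0 + 1 + 1 + 0 + 1 + 0 + 1 = 4 ≡ 0 (mod 2).
  s_3 = 1 + 0 + 1 + 1 + 0 + 1 + 0 + 1 = 5 ≡ 1 (mod 2).
  s_4 = 0 + 0 + 0 + 1 + 1 + 1 + 1 + 1 = 5 ≡ 1 (mod 2).
s = (1, 0, 1, 1)^T — this equals column 11 of H (binary 1011), so error is at position 11.
Correct: flip bit 11 of r = 010001111010101 to get c = 010001111000101.


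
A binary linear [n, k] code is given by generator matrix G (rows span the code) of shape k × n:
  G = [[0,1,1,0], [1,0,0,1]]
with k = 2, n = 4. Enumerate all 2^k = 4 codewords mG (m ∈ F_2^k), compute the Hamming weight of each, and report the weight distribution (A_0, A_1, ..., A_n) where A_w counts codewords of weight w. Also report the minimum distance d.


Weight distribution: A_0 = 1, A_2 = 2, A_4 = 1. Minimum distance d = 2.

Enumerate all 2^2 = 4 messages m ∈ F_2^2.
For each, compute codeword c = mG in F_2^4, then tally its weight.
  m = 00 → c = 0000, weight = 0.
  m = 10 → c = 0110, weight = 2.
  m = 01 → c = 1001, weight = 2.
  m = 11 → c = 1111, weight = 4.
Tally weights:
  weight 0: 1 codewords.
  weight 2: 2 codewords.
  weight 4: 1 codewords.
Minimum distance d = smallest w > 0 with A_w > 0 = 2.
Sanity: Σ A_w = 4 = 2^2 = 4 ✓.


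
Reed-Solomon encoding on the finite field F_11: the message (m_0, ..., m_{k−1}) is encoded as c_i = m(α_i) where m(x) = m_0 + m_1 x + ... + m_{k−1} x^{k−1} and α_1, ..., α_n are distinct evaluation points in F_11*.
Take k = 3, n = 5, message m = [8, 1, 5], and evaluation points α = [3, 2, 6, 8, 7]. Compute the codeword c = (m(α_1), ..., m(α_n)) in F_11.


c = [1, 8, 7, 6, 7]

Message polynomial: m(x) = 8 + 1·x + 5·x^2 (mod 11).
For each evaluation point α_i, compute m(α_i) mod 11:
  α_1 = 3: Horner steps 5 → 5 → 1, so m(3) = 1.
  α_2 = 2: Horner steps 5 → 0 → 8, so m(2) = 8.
  α_3 = 6: Horner steps 5 → 9 → 7, so m(6) = 7.
  α_4 = 8: Horner steps 5 → 8 → 6, so m(8) = 6.
  α_5 = 7: Horner steps 5 → 3 → 7, so m(7) = 7.
Codeword c = [1, 8, 7, 6, 7] ∈ F_11^5.


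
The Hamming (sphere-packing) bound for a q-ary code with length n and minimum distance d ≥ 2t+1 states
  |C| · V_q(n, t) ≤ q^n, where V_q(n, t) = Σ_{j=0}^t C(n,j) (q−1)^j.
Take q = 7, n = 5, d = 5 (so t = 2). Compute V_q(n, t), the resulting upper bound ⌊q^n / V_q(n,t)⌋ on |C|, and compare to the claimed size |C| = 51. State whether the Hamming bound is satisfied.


V_q(n, t) = 391, q^n = 16807, Hamming bound = 42, |C| = 51 > bound (violated).

Step 1: Compute V_q(n, t) = Σ_{j=0}^2 C(n, j) (q−1)^j.
  j = 0: C(5,0)·(6)^0 = 1·1 = 1.
  j = 1: C(5,1)·(6)^1 = 5·6 = 30.
  j = 2: C(5,2)·(6)^2 = 10·36 = 360.
  V_q(n, t) = 1 + 30 + 360 = 391.
Step 2: q^n = 7^5 = 16807.
Step 3: Hamming bound ⌊q^n / V_q(n,t)⌋ = ⌊16807/391⌋ = 42.
Step 4: Compare |C| = 51 to 42: violated.
The claimed |C| lies above the Hamming bound, so no 7-ary code of length 5 with d ≥ 5 can have 51 codewords.


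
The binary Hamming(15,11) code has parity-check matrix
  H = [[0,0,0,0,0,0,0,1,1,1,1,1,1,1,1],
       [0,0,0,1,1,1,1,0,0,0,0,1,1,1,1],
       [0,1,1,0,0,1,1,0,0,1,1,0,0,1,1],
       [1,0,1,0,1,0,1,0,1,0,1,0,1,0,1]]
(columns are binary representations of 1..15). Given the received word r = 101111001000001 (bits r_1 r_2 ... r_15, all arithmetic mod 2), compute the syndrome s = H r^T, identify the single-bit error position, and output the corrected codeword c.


s = (0, 0, 1, 1)^T, error position = 3, corrected codeword c = 100111001000001

Compute s = H r^T mod 2 one row at a time:
  s_1 = 0 + 1 + 0 + 0 + 0 + 0 + 0 + 1 = 2 ≡ 0 (mod 2).
  s_2 = 1 + 1 + 1 + 0 + 0 + 0 + 0 + 1 = 4 ≡ 0 (mod 2).
  s_3 = 0 + 1 + 1 + 0 + 0 + 0 + 0 + 1 = 3 ≡ 1 (mod 2).
  s_4 = 1 + 1 + 1 + 0 + 1 + 0 + 0 + 1 = 5 ≡ 1 (mod 2).
s = (0, 0, 1, 1)^T — this equals column 3 of H (binary 0011), so error is at position 3.
Correct: flip bit 3 of r = 101111001000001 to get c = 100111001000001.


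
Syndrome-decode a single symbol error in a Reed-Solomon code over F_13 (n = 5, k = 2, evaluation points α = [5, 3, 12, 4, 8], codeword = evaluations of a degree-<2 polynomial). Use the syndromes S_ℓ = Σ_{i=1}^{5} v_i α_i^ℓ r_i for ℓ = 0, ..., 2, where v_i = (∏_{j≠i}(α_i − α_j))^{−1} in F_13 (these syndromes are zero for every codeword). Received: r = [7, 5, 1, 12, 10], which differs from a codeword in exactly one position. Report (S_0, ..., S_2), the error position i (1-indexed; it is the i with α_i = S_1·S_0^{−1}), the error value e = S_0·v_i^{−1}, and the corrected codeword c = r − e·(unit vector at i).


S = (12, 9, 10), error at position 4, error magnitude e = 6, c = [7, 5, 1, 6, 10].

Step 1: column multipliers v_i = (∏_{j≠i}(α_i − α_j))^{−1} mod 13.
  i = 1 (α = 5): (5−3)(5−12)(5−4)(5−8) = 2·(−7)·1·(−3) = 42 ≡ 3, so v_1 = 3^{−1} = 9 (mod 13).
  i = 2 (α = 3): (3−5)(3−12)(3−4)(3−8) = (−2)·(−9)·(−1)·(−5) = 90 ≡ 12, so v_2 = 12^{−1} = 12 (mod 13).
  i = 3 (α = 12): (12−5)(12−3)(12−4)(12−8) = 7·9·8·4 = 2016 ≡ 1, so v_3 = 1^{−1} = 1 (mod 13).
  i = 4 (α = 4): (4−5)(4−3)(4−12)(4−8) = (−1)·1·(−8)·(−4) = −32 ≡ 7, so v_4 = 7^{−1} = 2 (mod 13).
  i = 5 (α = 8): (8−5)(8−3)(8−12)(8−4) = 3·5·(−4)·4 = −240 ≡ 7, so v_5 = 7^{−1} = 2 (mod 13).
  v = [9, 12, 1, 2, 2].
Step 2: syndromes of r = [7, 5, 1, 12, 10] (all sums mod 13).
  S_0 = Σ v_i r_i = 9·7 + 12·5 + 1·1 + 2·12 + 2·10 = 168 ≡ 12.
  S_1 = Σ v_i α_i r_i = 9·5·7 + 12·3·5 + 1·12·1 + 2·4·12 + 2·8·10 = 763 ≡ 9.
  α_i^2 mod 13 = [12, 9, 1, 3, 12].
  S_2 = Σ v_i α_i^2 r_i = 9·12·7 + 12·9·5 + 1·1·1 + 2·3·12 + 2·12·10 = 1609 ≡ 10.
  S = (12, 9, 10) ≠ 0, so r is not a codeword (an error is present).
Step 3: locate the error. For a single error e at position i, S_ℓ = v_i·e·α_i^ℓ, so α_err = S_1/S_0.
  S_0^{−1} = 12^{−1} = 12 (mod 13), so α_err = 9·12 = 108 ≡ 4 = α_4. Error position i = 4.
  Consistency check: S_2/S_1 = 10·3 = 30 ≡ 4 = α_err ✓ (single-error assumption holds).
Step 4: error magnitude e = S_0/v_4 = S_0·∏_{j≠4}(α_4 − α_j) = 12·7 = 84 ≡ 6 (mod 13).
Step 5: correct position 4: c_4 = r_4 − e = 12 − 6 ≡ 6 (mod 13). Hence c = [7, 5, 1, 6, 10].
  Check: interpolating c through the α_i gives m(x) = 2 + 1·x (degree < 2) with m(α_i) = c_i for every i, so c is indeed a codeword.


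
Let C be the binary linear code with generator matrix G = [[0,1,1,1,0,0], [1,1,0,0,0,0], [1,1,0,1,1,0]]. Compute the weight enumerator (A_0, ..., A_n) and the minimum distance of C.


Weight distribution: A_0 = 1, A_2 = 2, A_3 = 4, A_4 = 1. Minimum distance d = 2.

Enumerate all 2^3 = 8 messages m ∈ F_2^3.
For each, compute codeword c = mG in F_2^6, then tally its weight.
  m = 000 → c = 000000, weight = 0.
  m = 100 → c = 011100, weight = 3.
  m = 010 → c = 110000, weight = 2.
  m = 110 → c = 101100, weight = 3.
  m = 001 → c = 110110, weight = 4.
  m = 101 → c = 101010, weight = 3.
  m = 011 → c = 000110, weight = 2.
  m = 111 → c = 011010, weight = 3.
Tally weights:
  weight 0: 1 codewords.
  weight 2: 2 codewords.
  weight 3: 4 codewords.
  weight 4: 1 codewords.
Minimum distance d = smallest w > 0 with A_w > 0 = 2.
Sanity: Σ A_w = 8 = 2^3 = 8 ✓.


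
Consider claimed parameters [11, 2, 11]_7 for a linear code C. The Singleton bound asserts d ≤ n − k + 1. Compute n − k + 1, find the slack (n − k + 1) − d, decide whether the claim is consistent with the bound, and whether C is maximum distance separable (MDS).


Singleton RHS = n − k + 1 = 10, slack = -1, bound violated (no such code; not MDS).

Singleton bound: d ≤ n − k + 1.
Here n = 11, k = 2, so n − k + 1 = 10.
Given d = 11, check d ≤ 10: NO.
Slack = (n − k + 1) − d = -1.
The slack is negative: d = 11 exceeds n − k + 1 = 10 by 1, so the Singleton bound is violated and no linear [11, 2, 11]_7 code can exist. In particular it is not MDS (MDS requires d = n − k + 1 exactly).
Description: the claimed parameters are [11, 2, 11]_7; such a code would be impossible (violates the Singleton bound).


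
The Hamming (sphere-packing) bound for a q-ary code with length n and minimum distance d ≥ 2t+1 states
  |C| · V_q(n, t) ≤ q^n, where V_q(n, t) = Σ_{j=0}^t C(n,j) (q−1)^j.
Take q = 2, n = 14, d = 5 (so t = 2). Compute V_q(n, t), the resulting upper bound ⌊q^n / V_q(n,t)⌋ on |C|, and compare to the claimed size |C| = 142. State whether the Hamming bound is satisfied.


V_q(n, t) = 106, q^n = 16384, Hamming bound = 154, |C| = 142 ≤ bound (satisfied).

Step 1: Compute V_q(n, t) = Σ_{j=0}^2 C(n, j) (q−1)^j.
  j = 0: C(14,0)·(1)^0 = 1·1 = 1.
  j = 1: C(14,1)·(1)^1 = 14·1 = 14.
  j = 2: C(14,2)·(1)^2 = 91·1 = 91.
  V_q(n, t) = 1 + 14 + 91 = 106.
Step 2: q^n = 2^14 = 16384.
Step 3: Hamming bound ⌊q^n / V_q(n,t)⌋ = ⌊16384/106⌋ = 154.
Step 4: Compare |C| = 142 to 154: satisfied.
The claimed |C| lies below the Hamming bound.


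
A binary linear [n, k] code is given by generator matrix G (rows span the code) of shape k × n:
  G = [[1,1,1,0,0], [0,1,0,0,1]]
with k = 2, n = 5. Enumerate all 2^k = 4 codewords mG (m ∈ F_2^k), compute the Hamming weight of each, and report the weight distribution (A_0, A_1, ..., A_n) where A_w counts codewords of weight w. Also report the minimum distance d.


Weight distribution: A_0 = 1, A_2 = 1, A_3 = 2. Minimum distance d = 2.

Enumerate all 2^2 = 4 messages m ∈ F_2^2.
For each, compute codeword c = mG in F_2^5, then tally its weight.
  m = 00 → c = 00000, weight = 0.
  m = 10 → c = 11100, weight = 3.
  m = 01 → c = 01001, weight = 2.
  m = 11 → c = 10101, weight = 3.
Tally weights:
  weight 0: 1 codewords.
  weight 2: 1 codewords.
  weight 3: 2 codewords.
Minimum distance d = smallest w > 0 with A_w > 0 = 2.
Sanity: Σ A_w = 4 = 2^2 = 4 ✓.


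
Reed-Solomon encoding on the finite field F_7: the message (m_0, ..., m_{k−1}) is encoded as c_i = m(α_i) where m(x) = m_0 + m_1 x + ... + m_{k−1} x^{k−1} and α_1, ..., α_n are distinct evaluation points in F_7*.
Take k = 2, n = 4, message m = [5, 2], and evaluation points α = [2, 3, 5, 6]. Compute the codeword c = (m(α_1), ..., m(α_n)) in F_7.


c = [2, 4, 1, 3]

Message polynomial: m(x) = 5 + 2·x (mod 7).
For each evaluation point α_i, compute m(α_i) mod 7:
  α_1 = 2: Horner steps 2 → 2, so m(2) = 2.
  α_2 = 3: Horner steps 2 → 4, so m(3) = 4.
  α_3 = 5: Horner steps 2 → 1, so m(5) = 1.
  α_4 = 6: Horner steps 2 → 3, so m(6) = 3.
Codeword c = [2, 4, 1, 3] ∈ F_7^4.


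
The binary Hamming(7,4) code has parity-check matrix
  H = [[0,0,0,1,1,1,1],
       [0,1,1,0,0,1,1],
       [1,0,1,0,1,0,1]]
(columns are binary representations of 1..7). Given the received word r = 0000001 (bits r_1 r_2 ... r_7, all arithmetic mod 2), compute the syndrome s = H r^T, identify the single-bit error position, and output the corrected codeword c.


s = (1, 1, 1)^T, error position = 7, corrected codeword c = 0000000

Compute s = H r^T mod 2 one row at a time:
  s_1 = 0 + 0 + 0 + 1 = 1 ≡ 1 (mod 2).
  s_2 = 0 + 0 + 0 + 1 = 1 ≡ 1 (mod 2).
  s_3 = 0 + 0 + 0 + 1 = 1 ≡ 1 (mod 2).
s = (1, 1, 1)^T — this equals column 7 of H (binary 111), so error is at position 7.
Correct: flip bit 7 of r = 0000001 to get c = 0000000.


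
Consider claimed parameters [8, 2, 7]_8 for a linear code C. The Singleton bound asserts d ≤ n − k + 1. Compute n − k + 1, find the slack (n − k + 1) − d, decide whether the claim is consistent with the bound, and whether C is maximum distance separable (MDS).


Singleton RHS = n − k + 1 = 7, slack = 0, bound satisfied, MDS.

Singleton bound: d ≤ n − k + 1.
Here n = 8, k = 2, so n − k + 1 = 7.
Given d = 7, check d ≤ 7: YES.
Slack = (n − k + 1) − d = 0.
The code is MDS (slack = 0).
Description: the claimed parameters are [8, 2, 7]_8; such a code would be MDS (meets Singleton bound).


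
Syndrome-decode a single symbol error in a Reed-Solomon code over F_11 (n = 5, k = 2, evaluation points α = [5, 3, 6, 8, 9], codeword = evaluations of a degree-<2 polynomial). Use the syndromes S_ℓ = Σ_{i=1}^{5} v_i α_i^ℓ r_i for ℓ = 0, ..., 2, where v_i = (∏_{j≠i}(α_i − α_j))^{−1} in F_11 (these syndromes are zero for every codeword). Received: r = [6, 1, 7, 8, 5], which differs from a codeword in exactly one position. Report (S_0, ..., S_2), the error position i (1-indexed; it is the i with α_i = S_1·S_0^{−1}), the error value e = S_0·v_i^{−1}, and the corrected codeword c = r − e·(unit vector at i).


S = (10, 5, 8), error at position 3, error magnitude e = 4, c = [6, 1, 3, 8, 5].

Step 1: column multipliers v_i = (∏_{j≠i}(α_i − α_j))^{−1} mod 11.
  i = 1 (α = 5): (5−3)(5−6)(5−8)(5−9) = 2·(−1)·(−3)·(−4) = −24 ≡ 9, so v_1 = 9^{−1} = 5 (mod 11).
  i = 2 (α = 3): (3−5)(3−6)(3−8)(3−9) = (−2)·(−3)·(−5)·(−6) = 180 ≡ 4, so v_2 = 4^{−1} = 3 (mod 11).
  i = 3 (α = 6): (6−5)(6−3)(6−8)(6−9) = 1·3·(−2)·(−3) = 18 ≡ 7, so v_3 = 7^{−1} = 8 (mod 11).
  i = 4 (α = 8): (8−5)(8−3)(8−6)(8−9) = 3·5·2·(−1) = −30 ≡ 3, so v_4 = 3^{−1} = 4 (mod 11).
  i = 5 (α = 9): (9−5)(9−3)(9−6)(9−8) = 4·6·3·1 = 72 ≡ 6, so v_5 = 6^{−1} = 2 (mod 11).
  v = [5, 3, 8, 4, 2].
Step 2: syndromes of r = [6, 1, 7, 8, 5] (all sums mod 11).
  S_0 = Σ v_i r_i = 5·6 + 3·1 + 8·7 + 4·8 + 2·5 = 131 ≡ 10.
  S_1 = Σ v_i α_i r_i = 5·5·6 + 3·3·1 + 8·6·7 + 4·8·8 + 2·9·5 = 841 ≡ 5.
  α_i^2 mod 11 = [3, 9, 3, 9, 4].
  S_2 = Σ v_i α_i^2 r_i = 5·3·6 + 3·9·1 + 8·3·7 + 4·9·8 + 2·4·5 = 613 ≡ 8.
  S = (10, 5, 8) ≠ 0, so r is not a codeword (an error is present).
Step 3: locate the error. For a single error e at position i, S_ℓ = v_i·e·α_i^ℓ, so α_err = S_1/S_0.
  S_0^{−1} = 10^{−1} = 10 (mod 11), so α_err = 5·10 = 50 ≡ 6 = α_3. Error position i = 3.
  Consistency check: S_2/S_1 = 8·9 = 72 ≡ 6 = α_err ✓ (single-error assumption holds).
Step 4: error magnitude e = S_0/v_3 = S_0·∏_{j≠3}(α_3 − α_j) = 10·7 = 70 ≡ 4 (mod 11).
Step 5: correct position 3: c_3 = r_3 − e = 7 − 4 ≡ 3 (mod 11). Hence c = [6, 1, 3, 8, 5].
  Check: interpolating c through the α_i gives m(x) = 10 + 8·x (degree < 2) with m(α_i) = c_i for every i, so c is indeed a codeword.


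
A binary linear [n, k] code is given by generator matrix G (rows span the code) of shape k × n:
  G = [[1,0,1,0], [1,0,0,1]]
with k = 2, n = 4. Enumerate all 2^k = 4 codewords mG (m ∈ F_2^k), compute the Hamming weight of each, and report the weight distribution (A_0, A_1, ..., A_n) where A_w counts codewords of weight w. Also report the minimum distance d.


Weight distribution: A_0 = 1, A_2 = 3. Minimum distance d = 2.

Enumerate all 2^2 = 4 messages m ∈ F_2^2.
For each, compute codeword c = mG in F_2^4, then tally its weight.
  m = 00 → c = 0000, weight = 0.
  m = 10 → c = 1010, weight = 2.
  m = 01 → c = 1001, weight = 2.
  m = 11 → c = 0011, weight = 2.
Tally weights:
  weight 0: 1 codewords.
  weight 2: 3 codewords.
Minimum distance d = smallest w > 0 with A_w > 0 = 2.
Sanity: Σ A_w = 4 = 2^2 = 4 ✓.


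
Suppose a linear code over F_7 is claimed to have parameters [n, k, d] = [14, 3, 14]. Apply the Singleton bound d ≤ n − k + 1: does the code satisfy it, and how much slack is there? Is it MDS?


Singleton RHS = n − k + 1 = 12, slack = -2, bound violated (no such code; not MDS).

Singleton bound: d ≤ n − k + 1.
Here n = 14, k = 3, so n − k + 1 = 12.
Given d = 14, check d ≤ 12: NO.
Slack = (n − k + 1) − d = -2.
The slack is negative: d = 14 exceeds n − k + 1 = 12 by 2, so the Singleton bound is violated and no linear [14, 3, 14]_7 code can exist. In particular it is not MDS (MDS requires d = n − k + 1 exactly).
Description: the claimed parameters are [14, 3, 14]_7; such a code would be impossible (violates the Singleton bound).


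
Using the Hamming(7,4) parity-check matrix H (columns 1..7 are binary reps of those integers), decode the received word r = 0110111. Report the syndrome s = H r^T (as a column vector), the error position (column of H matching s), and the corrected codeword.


s = (1, 0, 1)^T, error position = 5, corrected codeword c = 0110011

Compute s = H r^T mod 2 one row at a time:
  s_1 = 0 + 1 + 1 + 1 = 3 ≡ 1 (mod 2).
  s_2 = 1 + 1 + 1 + 1 = 4 ≡ 0 (mod 2).
  s_3 = 0 + 1 + 1 + 1 = 3 ≡ 1 (mod 2).
s = (1, 0, 1)^T — this equals column 5 of H (binary 101), so error is at position 5.
Correct: flip bit 5 of r = 0110111 to get c = 0110011.


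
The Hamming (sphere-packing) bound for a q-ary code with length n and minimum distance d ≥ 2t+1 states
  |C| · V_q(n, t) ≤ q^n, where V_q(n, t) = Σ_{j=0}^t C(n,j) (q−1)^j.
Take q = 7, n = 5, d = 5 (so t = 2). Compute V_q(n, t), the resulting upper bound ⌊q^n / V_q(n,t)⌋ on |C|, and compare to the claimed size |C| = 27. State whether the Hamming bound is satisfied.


V_q(n, t) = 391, q^n = 16807, Hamming bound = 42, |C| = 27 ≤ bound (satisfied).

Step 1: Compute V_q(n, t) = Σ_{j=0}^2 C(n, j) (q−1)^j.
  j = 0: C(5,0)·(6)^0 = 1·1 = 1.
  j = 1: C(5,1)·(6)^1 = 5·6 = 30.
  j = 2: C(5,2)·(6)^2 = 10·36 = 360.
  V_q(n, t) = 1 + 30 + 360 = 391.
Step 2: q^n = 7^5 = 16807.
Step 3: Hamming bound ⌊q^n / V_q(n,t)⌋ = ⌊16807/391⌋ = 42.
Step 4: Compare |C| = 27 to 42: satisfied.
The claimed |C| lies below the Hamming bound.


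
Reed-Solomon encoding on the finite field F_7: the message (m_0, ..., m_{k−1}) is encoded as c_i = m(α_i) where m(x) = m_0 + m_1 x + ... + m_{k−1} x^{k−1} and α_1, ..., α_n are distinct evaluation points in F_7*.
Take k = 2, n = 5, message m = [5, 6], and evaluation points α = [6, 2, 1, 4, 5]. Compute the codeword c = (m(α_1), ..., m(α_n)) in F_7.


c = [6, 3, 4, 1, 0]

Message polynomial: m(x) = 5 + 6·x (mod 7).
For each evaluation point α_i, compute m(α_i) mod 7:
  α_1 = 6: Horner steps 6 → 6, so m(6) = 6.
  α_2 = 2: Horner steps 6 → 3, so m(2) = 3.
  α_3 = 1: Horner steps 6 → 4, so m(1) = 4.
  α_4 = 4: Horner steps 6 → 1, so m(4) = 1.
  α_5 = 5: Horner steps 6 → 0, so m(5) = 0.
Codeword c = [6, 3, 4, 1, 0] ∈ F_7^5.


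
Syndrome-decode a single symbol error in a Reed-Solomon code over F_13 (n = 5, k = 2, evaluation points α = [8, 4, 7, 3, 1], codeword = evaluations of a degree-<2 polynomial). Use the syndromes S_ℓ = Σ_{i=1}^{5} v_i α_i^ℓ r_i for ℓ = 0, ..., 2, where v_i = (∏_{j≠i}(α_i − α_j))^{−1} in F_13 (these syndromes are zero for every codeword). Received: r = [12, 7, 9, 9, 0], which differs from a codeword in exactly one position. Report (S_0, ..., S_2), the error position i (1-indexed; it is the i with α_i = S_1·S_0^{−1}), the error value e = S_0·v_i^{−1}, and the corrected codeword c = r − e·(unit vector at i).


S = (10, 5, 9), error at position 3, error magnitude e = 8, c = [12, 7, 1, 9, 0].

Step 1: column multipliers v_i = (∏_{j≠i}(α_i − α_j))^{−1} mod 13.
  i = 1 (α = 8): (8−4)(8−7)(8−3)(8−1) = 4·1·5·7 = 140 ≡ 10, so v_1 = 10^{−1} = 4 (mod 13).
  i = 2 (α = 4): (4−8)(4−7)(4−3)(4−1) = (−4)·(−3)·1·3 = 36 ≡ 10, so v_2 = 10^{−1} = 4 (mod 13).
  i = 3 (α = 7): (7−8)(7−4)(7−3)(7−1) = (−1)·3·4·6 = −72 ≡ 6, so v_3 = 6^{−1} = 11 (mod 13).
  i = 4 (α = 3): (3−8)(3−4)(3−7)(3−1) = (−5)·(−1)·(−4)·2 = −40 ≡ 12, so v_4 = 12^{−1} = 12 (mod 13).
  i = 5 (α = 1): (1−8)(1−4)(1−7)(1−3) = (−7)·(−3)·(−6)·(−2) = 252 ≡ 5, so v_5 = 5^{−1} = 8 (mod 13).
  v = [4, 4, 11, 12, 8].
Step 2: syndromes of r = [12, 7, 9, 9, 0] (all sums mod 13).
  S_0 = Σ v_i r_i = 4·12 + 4·7 + 11·9 + 12·9 + 8·0 = 283 ≡ 10.
  S_1 = Σ v_i α_i r_i = 4·8·12 + 4·4·7 + 11·7·9 + 12·3·9 + 8·1·0 = 1513 ≡ 5.
  α_i^2 mod 13 = [12, 3, 10, 9, 1].
  S_2 = Σ v_i α_i^2 r_i = 4·12·12 + 4·3·7 + 11·10·9 + 12·9·9 + 8·1·0 = 2622 ≡ 9.
  S = (10, 5, 9) ≠ 0, so r is not a codeword (an error is present).
Step 3: locate the error. For a single error e at position i, S_ℓ = v_i·e·α_i^ℓ, so α_err = S_1/S_0.
  S_0^{−1} = 10^{−1} = 4 (mod 13), so α_err = 5·4 = 20 ≡ 7 = α_3. Error position i = 3.
  Consistency check: S_2/S_1 = 9·8 = 72 ≡ 7 = α_err ✓ (single-error assumption holds).
Step 4: error magnitude e = S_0/v_3 = S_0·∏_{j≠3}(α_3 − α_j) = 10·6 = 60 ≡ 8 (mod 13).
Step 5: correct position 3: c_3 = r_3 − e = 9 − 8 ≡ 1 (mod 13). Hence c = [12, 7, 1, 9, 0].
  Check: interpolating c through the α_i gives m(x) = 2 + 11·x (degree < 2) with m(α_i) = c_i for every i, so c is indeed a codeword.


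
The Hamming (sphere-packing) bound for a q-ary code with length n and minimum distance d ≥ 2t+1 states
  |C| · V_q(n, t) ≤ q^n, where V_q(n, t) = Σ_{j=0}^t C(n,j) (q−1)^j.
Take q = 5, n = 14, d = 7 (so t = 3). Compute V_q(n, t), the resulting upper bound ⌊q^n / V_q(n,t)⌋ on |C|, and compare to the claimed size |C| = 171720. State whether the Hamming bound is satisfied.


V_q(n, t) = 24809, q^n = 6103515625, Hamming bound = 246020, |C| = 171720 ≤ bound (satisfied).

Step 1: Compute V_q(n, t) = Σ_{j=0}^3 C(n, j) (q−1)^j.
  j = 0: C(14,0)·(4)^0 = 1·1 = 1.
  j = 1: C(14,1)·(4)^1 = 14·4 = 56.
  j = 2: C(14,2)·(4)^2 = 91·16 = 1456.
  j = 3: C(14,3)·(4)^3 = 364·64 = 23296.
  V_q(n, t) = 1 + 56 + 1456 + 23296 = 24809.
Step 2: q^n = 5^14 = 6103515625.
Step 3: Hamming bound ⌊q^n / V_q(n,t)⌋ = ⌊6103515625/24809⌋ = 246020.
Step 4: Compare |C| = 171720 to 246020: satisfied.
The claimed |C| lies below the Hamming bound.


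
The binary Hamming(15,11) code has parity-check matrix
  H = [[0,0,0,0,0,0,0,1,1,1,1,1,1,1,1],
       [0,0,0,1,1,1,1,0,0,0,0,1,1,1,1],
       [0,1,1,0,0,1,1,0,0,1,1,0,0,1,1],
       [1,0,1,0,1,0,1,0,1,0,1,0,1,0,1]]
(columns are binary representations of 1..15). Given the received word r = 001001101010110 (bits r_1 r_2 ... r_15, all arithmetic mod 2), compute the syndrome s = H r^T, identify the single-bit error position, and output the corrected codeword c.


s = (0, 0, 1, 1)^T, error position = 3, corrected codeword c = 000001101010110

Compute s = H r^T mod 2 one row at a time:
  s_1 = 0 + 1 + 0 + 1 + 0 + 1 + 1 + 0 = 4 ≡ 0 (mod 2).
  s_2 = 0 + 0 + 1 + 1 + 0 + 1 + 1 + 0 = 4 ≡ 0 (mod 2).
  s_3 = 0 + 1 + 1 + 1 + 0 + 1 + 1 + 0 = 5 ≡ 1 (mod 2).
  s_4 = 0 + 1 + 0 + 1 + 1 + 1 + 1 + 0 = 5 ≡ 1 (mod 2).
s = (0, 0, 1, 1)^T — this equals column 3 of H (binary 0011), so error is at position 3.
Correct: flip bit 3 of r = 001001101010110 to get c = 000001101010110.


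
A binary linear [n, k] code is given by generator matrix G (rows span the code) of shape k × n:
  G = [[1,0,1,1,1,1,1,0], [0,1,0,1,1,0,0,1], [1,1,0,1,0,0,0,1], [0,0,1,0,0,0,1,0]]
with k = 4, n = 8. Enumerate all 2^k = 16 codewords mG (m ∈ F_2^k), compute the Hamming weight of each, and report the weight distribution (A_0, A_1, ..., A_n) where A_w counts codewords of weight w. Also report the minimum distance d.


Weight distribution: A_0 = 1, A_2 = 3, A_4 = 7, A_6 = 5. Minimum distance d = 2.

Enumerate all 2^4 = 16 messages m ∈ F_2^4.
For each, compute codeword c = mG in F_2^8, then tally its weight.
  m = 0000 → c = 00000000, weight = 0.
  m = 1000 → c = 10111110, weight = 6.
  m = 0100 → c = 01011001, weight = 4.
  m = 1100 → c = 11100111, weight = 6.
  m = 0010 → c = 11010001, weight = 4.
  m = 1010 → c = 01101111, weight = 6.
  m = 0110 → c = 10001000, weight = 2.
  m = 1110 → c = 00110110, weight = 4.
  m = 0001 → c = 00100010, weight = 2.
  m = 1001 → c = 10011100, weight = 4.
  m = 0101 → c = 01111011, weight = 6.
  m = 1101 → c = 11000101, weight = 4.
  m = 0011 → c = 11110011, weight = 6.
  m = 1011 → c = 01001101, weight = 4.
  m = 0111 → c = 10101010, weight = 4.
  m = 1111 → c = 00010100, weight = 2.
Tally weights:
  weight 0: 1 codewords.
  weight 2: 3 codewords.
  weight 4: 7 codewords.
  weight 6: 5 codewords.
Minimum distance d = smallest w > 0 with A_w > 0 = 2.
Sanity: Σ A_w = 16 = 2^4 = 16 ✓.


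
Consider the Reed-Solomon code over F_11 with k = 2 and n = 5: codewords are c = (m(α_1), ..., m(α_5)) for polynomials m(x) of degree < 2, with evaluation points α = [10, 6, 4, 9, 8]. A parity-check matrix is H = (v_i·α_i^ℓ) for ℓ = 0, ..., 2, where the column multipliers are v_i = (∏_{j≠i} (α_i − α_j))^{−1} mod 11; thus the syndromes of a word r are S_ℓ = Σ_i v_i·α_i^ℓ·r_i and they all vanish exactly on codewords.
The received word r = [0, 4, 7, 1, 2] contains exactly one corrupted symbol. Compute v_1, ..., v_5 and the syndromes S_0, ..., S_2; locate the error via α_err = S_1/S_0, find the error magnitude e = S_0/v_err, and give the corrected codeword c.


S = (5, 9, 3), error at position 3, error magnitude e = 1, c = [0, 4, 6, 1, 2].

Step 1: column multipliers v_i = (∏_{j≠i}(α_i − α_j))^{−1} mod 11.
  i = 1 (α = 10): (10−6)(10−4)(10−9)(10−8) = 4·6·1·2 = 48 ≡ 4, so v_1 = 4^{−1} = 3 (mod 11).
  i = 2 (α = 6): (6−10)(6−4)(6−9)(6−8) = (−4)·2·(−3)·(−2) = −48 ≡ 7, so v_2 = 7^{−1} = 8 (mod 11).
  i = 3 (α = 4): (4−10)(4−6)(4−9)(4−8) = (−6)·(−2)·(−5)·(−4) = 240 ≡ 9, so v_3 = 9^{−1} = 5 (mod 11).
  i = 4 (α = 9): (9−10)(9−6)(9−4)(9−8) = (−1)·3·5·1 = −15 ≡ 7, so v_4 = 7^{−1} = 8 (mod 11).
  i = 5 (α = 8): (8−10)(8−6)(8−4)(8−9) = (−2)·2·4·(−1) = 16 ≡ 5, so v_5 = 5^{−1} = 9 (mod 11).
  v = [3, 8, 5, 8, 9].
Step 2: syndromes of r = [0, 4, 7, 1, 2] (all sums mod 11).
  S_0 = Σ v_i r_i = 3·0 + 8·4 + 5·7 + 8·1 + 9·2 = 93 ≡ 5.
  S_1 = Σ v_i α_i r_i = 3·10·0 + 8·6·4 + 5·4·7 + 8·9·1 + 9·8·2 = 548 ≡ 9.
  α_i^2 mod 11 = [1, 3, 5, 4, 9].
  S_2 = Σ v_i α_i^2 r_i = 3·1·0 + 8·3·4 + 5·5·7 + 8·4·1 + 9·9·2 = 465 ≡ 3.
  S = (5, 9, 3) ≠ 0, so r is not a codeword (an error is present).
Step 3: locate the error. For a single error e at position i, S_ℓ = v_i·e·α_i^ℓ, so α_err = S_1/S_0.
  S_0^{−1} = 5^{−1} = 9 (mod 11), so α_err = 9·9 = 81 ≡ 4 = α_3. Error position i = 3.
  Consistency check: S_2/S_1 = 3·5 = 15 ≡ 4 = α_err ✓ (single-error assumption holds).
Step 4: error magnitude e = S_0/v_3 = S_0·∏_{j≠3}(α_3 − α_j) = 5·9 = 45 ≡ 1 (mod 11).
Step 5: correct position 3: c_3 = r_3 − e = 7 − 1 ≡ 6 (mod 11). Hence c = [0, 4, 6, 1, 2].
  Check: interpolating c through the α_i gives m(x) = 10 + 10·x (degree < 2) with m(α_i) = c_i for every i, so c is indeed a codeword.


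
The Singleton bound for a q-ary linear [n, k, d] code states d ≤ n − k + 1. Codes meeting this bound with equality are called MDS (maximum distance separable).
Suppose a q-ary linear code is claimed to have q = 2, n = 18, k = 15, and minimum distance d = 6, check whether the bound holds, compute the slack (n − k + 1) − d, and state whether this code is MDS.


Singleton RHS = n − k + 1 = 4, slack = -2, bound violated (no such code; not MDS).

Singleton bound: d ≤ n − k + 1.
Here n = 18, k = 15, so n − k + 1 = 4.
Given d = 6, check d ≤ 4: NO.
Slack = (n − k + 1) − d = -2.
The slack is negative: d = 6 exceeds n − k + 1 = 4 by 2, so the Singleton bound is violated and no linear [18, 15, 6]_2 code can exist. In particular it is not MDS (MDS requires d = n − k + 1 exactly).
Description: the claimed parameters are [18, 15, 6]_2; such a code would be impossible (violates the Singleton bound).
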